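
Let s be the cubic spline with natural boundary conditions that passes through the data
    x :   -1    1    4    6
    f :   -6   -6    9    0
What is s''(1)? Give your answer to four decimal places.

5.1758

Let m_i = s''(x_i). Step sizes h_i = 2, 3, 2; slopes of the chords Δ_i = (y_(i+1) - y_i)/h_i = 0, 5, -9/2.
  2·m_0 + 10·m_1 + 3·m_2 = 6(Δ_1 - Δ_0) = 30
  3·m_1 + 10·m_2 + 2·m_3 = 6(Δ_2 - Δ_1) = -57
Natural end conditions: m_0 = m_3 = 0.
Solving the tridiagonal system: m_0 = 0, m_1 = 471/91, m_2 = -660/91, m_3 = 0.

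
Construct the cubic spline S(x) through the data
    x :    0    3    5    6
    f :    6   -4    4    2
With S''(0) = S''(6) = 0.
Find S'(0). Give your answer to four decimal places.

-6.3333

Put M_i = S'' at the i-th knot. Here h = (3, 2, 1) and Δ = (-10/3, 4, -2), so the interior equations h_(i-1)·M_(i-1) + 2(h_(i-1)+h_i)·M_i + h_i·M_(i+1) = 6(Δ_i − Δ_(i-1)) read
  3·M_0 + 10·M_1 + 2·M_2 = 6(Δ_1 - Δ_0) = 44
  2·M_1 + 6·M_2 + 1·M_3 = 6(Δ_2 - Δ_1) = -36
Natural end conditions: M_0 = M_3 = 0.
Forward elimination and back-substitution give M_0 = 0, M_1 = 6, M_2 = -8, M_3 = 0.
On [0, 3], S'(x) = b_0 + 2c_0·x + 3d_0·x² with b_0 = Δ_0 - h_0(2M_0 + M_1)/6 = -19/3, c_0 = M_0/2 = 0, d_0 = (M_1 - M_0)/(6h_0) = 1/3. So S'(0) = -19/3.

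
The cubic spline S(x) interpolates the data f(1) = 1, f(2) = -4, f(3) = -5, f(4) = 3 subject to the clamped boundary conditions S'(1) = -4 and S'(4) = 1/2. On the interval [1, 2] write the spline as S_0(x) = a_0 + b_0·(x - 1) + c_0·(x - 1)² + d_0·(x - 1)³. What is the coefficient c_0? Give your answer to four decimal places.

-1.9000

Let M_i = S''(x_i). Step sizes h_i = 1, 1, 1; slopes of the chords Δ_i = (y_(i+1) - y_i)/h_i = -5, -1, 8.
  1·M_0 + 4·M_1 + 1·M_2 = 6(Δ_1 - Δ_0) = 24
  1·M_1 + 4·M_2 + 1·M_3 = 6(Δ_2 - Δ_1) = 54
Clamped end conditions give two more equations: 2h_0·M_0 + h_0·M_1 = 6(Δ_0 - S'(1)) = -6 and h_2·M_2 + 2h_2·M_3 = 6(S'(4) - Δ_2) = -45.
Solving the tridiagonal system: M_0 = -19/5, M_1 = 8/5, M_2 = 107/5, M_3 = -166/5.
On [1, 2], with S_0(x) = a_0 + b_0·(x - 1) + c_0·(x - 1)² + d_0·(x - 1)³: c_0 = M_0/2 = -19/10, d_0 = (M_1 - M_0)/(6h_0) = 9/10, b_0 = Δ_0 - h_0(2M_0 + M_1)/6 = -4.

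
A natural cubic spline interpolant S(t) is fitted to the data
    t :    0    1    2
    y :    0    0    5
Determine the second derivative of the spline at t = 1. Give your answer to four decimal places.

Put M_i = S'' at the i-th knot. Here h = (1, 1) and Δ = (0, 5), so the interior equations h_(i-1)·M_(i-1) + 2(h_(i-1)+h_i)·M_i + h_i·M_(i+1) = 6(Δ_i − Δ_(i-1)) read
  1·M_0 + 4·M_1 + 1·M_2 = 6(Δ_1 - Δ_0) = 30
Natural end conditions: M_0 = M_2 = 0.
Solving the tridiagonal system: M_0 = 0, M_1 = 15/2, M_2 = 0.

7.5000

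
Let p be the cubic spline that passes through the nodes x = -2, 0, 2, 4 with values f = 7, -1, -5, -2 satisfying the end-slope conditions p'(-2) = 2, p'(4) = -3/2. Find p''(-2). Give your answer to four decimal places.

Let M_i = p''(x_i). Step sizes h_i = 2, 2, 2; slopes of the chords Δ_i = (y_(i+1) - y_i)/h_i = -4, -2, 3/2.
  2·M_0 + 8·M_1 + 2·M_2 = 6(Δ_1 - Δ_0) = 12
  2·M_1 + 8·M_2 + 2·M_3 = 6(Δ_2 - Δ_1) = 21
Clamped end conditions give two more equations: 2h_0·M_0 + h_0·M_1 = 6(Δ_0 - p'(-2)) = -36 and h_2·M_2 + 2h_2·M_3 = 6(p'(4) - Δ_2) = -18.
Solving: M_0 = -32/3, M_1 = 10/3, M_2 = 10/3, M_3 = -37/6.

-10.6667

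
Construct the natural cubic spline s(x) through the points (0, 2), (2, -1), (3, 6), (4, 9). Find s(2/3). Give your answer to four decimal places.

-0.9581

With M_i denoting the second derivative at x_i, h_i = 2, 1, 1, and Δ_i = (y_(i+1) − y_i)/h_i = -3/2, 7, 3:
  2·M_0 + 6·M_1 + 1·M_2 = 6(Δ_1 - Δ_0) = 51
  1·M_1 + 4·M_2 + 1·M_3 = 6(Δ_2 - Δ_1) = -24
Natural end conditions: M_0 = M_3 = 0.
Solving the tridiagonal system: M_0 = 0, M_1 = 228/23, M_2 = -195/23, M_3 = 0.
On [0, 2], s(x) = 2 - 221/46·x + 0·x² + 19/23·x³.
With x = 2/3: s(2/3) = -595/621.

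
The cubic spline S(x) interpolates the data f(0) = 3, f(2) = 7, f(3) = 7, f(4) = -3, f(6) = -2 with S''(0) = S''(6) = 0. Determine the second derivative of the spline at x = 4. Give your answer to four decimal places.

13.6136

Let m_i = S''(x_i). Step sizes h_i = 2, 1, 1, 2; slopes of the chords Δ_i = (y_(i+1) - y_i)/h_i = 2, 0, -10, 1/2.
  2·m_0 + 6·m_1 + 1·m_2 = 6(Δ_1 - Δ_0) = -12
  1·m_1 + 4·m_2 + 1·m_3 = 6(Δ_2 - Δ_1) = -60
  1·m_2 + 6·m_3 + 2·m_4 = 6(Δ_3 - Δ_2) = 63
Natural end conditions: m_0 = m_4 = 0.
Solving the tridiagonal system: m_0 = 0, m_1 = 49/44, m_2 = -411/22, m_3 = 599/44, m_4 = 0.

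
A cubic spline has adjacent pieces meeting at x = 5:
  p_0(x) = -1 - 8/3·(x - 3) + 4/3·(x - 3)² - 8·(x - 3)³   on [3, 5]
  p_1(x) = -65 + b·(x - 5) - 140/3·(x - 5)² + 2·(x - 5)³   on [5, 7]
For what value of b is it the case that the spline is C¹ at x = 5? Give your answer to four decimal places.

-93.3333

p_0'(x) = -8/3 + 8/3·(x - 3) - 24·(x - 3)², so p_0'(5) = -280/3. On the right, p_1'(5) = b, so b = -280/3.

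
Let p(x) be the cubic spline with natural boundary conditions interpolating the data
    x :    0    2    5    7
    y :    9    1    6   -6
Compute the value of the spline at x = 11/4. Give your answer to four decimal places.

Let M_i = p''(x_i). Step sizes h_i = 2, 3, 2; slopes of the chords Δ_i = (y_(i+1) - y_i)/h_i = -4, 5/3, -6.
  2·M_0 + 10·M_1 + 3·M_2 = 6(Δ_1 - Δ_0) = 34
  3·M_1 + 10·M_2 + 2·M_3 = 6(Δ_2 - Δ_1) = -46
Natural end conditions: M_0 = M_3 = 0.
Solving: M_0 = 0, M_1 = 478/91, M_2 = -562/91, M_3 = 0.
On [2, 5], p(x) = 1 - 136/273·(x - 2) + 239/91·(x - 2)² - 40/63·(x - 2)³.
With (x - 2) = 3/4: p(11/4) = 2673/1456.

1.8359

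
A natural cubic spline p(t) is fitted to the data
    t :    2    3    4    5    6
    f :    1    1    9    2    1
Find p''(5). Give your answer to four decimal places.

16.9286

With m_i denoting the second derivative at x_i, h_i = 1, 1, 1, 1, and Δ_i = (y_(i+1) − y_i)/h_i = 0, 8, -7, -1:
  1·m_0 + 4·m_1 + 1·m_2 = 6(Δ_1 - Δ_0) = 48
  1·m_1 + 4·m_2 + 1·m_3 = 6(Δ_2 - Δ_1) = -90
  1·m_2 + 4·m_3 + 1·m_4 = 6(Δ_3 - Δ_2) = 36
Natural end conditions: m_0 = m_4 = 0.
Forward elimination and back-substitution give m_0 = 0, m_1 = 279/14, m_2 = -222/7, m_3 = 237/14, m_4 = 0.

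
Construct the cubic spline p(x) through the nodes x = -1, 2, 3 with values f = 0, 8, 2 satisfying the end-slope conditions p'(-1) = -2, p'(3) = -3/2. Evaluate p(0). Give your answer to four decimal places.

Put M_i = p'' at the i-th knot. Here h = (3, 1) and Δ = (8/3, -6), so the interior equations h_(i-1)·M_(i-1) + 2(h_(i-1)+h_i)·M_i + h_i·M_(i+1) = 6(Δ_i − Δ_(i-1)) read
  3·M_0 + 8·M_1 + 1·M_2 = 6(Δ_1 - Δ_0) = -52
Clamped end conditions give two more equations: 2h_0·M_0 + h_0·M_1 = 6(Δ_0 - p'(-1)) = 28 and h_1·M_1 + 2h_1·M_2 = 6(p'(3) - Δ_1) = 27.
Solving the tridiagonal system: M_0 = 271/24, M_1 = -53/4, M_2 = 161/8.
On [-1, 2], p(x) = 0 - 2·(x + 1) + 271/48·(x + 1)² - 589/432·(x + 1)³.
With (x + 1) = 1: p(0) = 493/216.

2.2824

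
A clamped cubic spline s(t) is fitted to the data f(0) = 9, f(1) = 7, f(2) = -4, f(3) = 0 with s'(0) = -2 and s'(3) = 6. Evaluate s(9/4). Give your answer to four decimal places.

Write M_i for s''(x_i). With h_i = 1, 1, 1 and divided differences Δ_i = -2, -11, 4, the continuity of s' gives the tridiagonal system
  1·M_0 + 4·M_1 + 1·M_2 = 6(Δ_1 - Δ_0) = -54
  1·M_1 + 4·M_2 + 1·M_3 = 6(Δ_2 - Δ_1) = 90
Clamped end conditions give two more equations: 2h_0·M_0 + h_0·M_1 = 6(Δ_0 - s'(0)) = 0 and h_2·M_2 + 2h_2·M_3 = 6(s'(3) - Δ_2) = 12.
Solving the tridiagonal system: M_0 = 182/15, M_1 = -364/15, M_2 = 464/15, M_3 = -142/15.
On [2, 3], s(t) = -4 - 71/15·(t - 2) + 232/15·(t - 2)² - 101/15·(t - 2)³.
With (t - 2) = 1/4: s(9/4) = -1383/320.

-4.3219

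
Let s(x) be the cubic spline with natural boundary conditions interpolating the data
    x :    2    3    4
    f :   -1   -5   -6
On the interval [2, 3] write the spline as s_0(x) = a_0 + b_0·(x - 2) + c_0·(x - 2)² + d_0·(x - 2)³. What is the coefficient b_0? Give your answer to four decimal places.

Let M_i = s''(x_i). Step sizes h_i = 1, 1; slopes of the chords Δ_i = (y_(i+1) - y_i)/h_i = -4, -1.
  1·M_0 + 4·M_1 + 1·M_2 = 6(Δ_1 - Δ_0) = 18
Natural end conditions: M_0 = M_2 = 0.
Solving the tridiagonal system: M_0 = 0, M_1 = 9/2, M_2 = 0.
On [2, 3], with s_0(x) = a_0 + b_0·(x - 2) + c_0·(x - 2)² + d_0·(x - 2)³: c_0 = M_0/2 = 0, d_0 = (M_1 - M_0)/(6h_0) = 3/4, b_0 = Δ_0 - h_0(2M_0 + M_1)/6 = -19/4.

-4.7500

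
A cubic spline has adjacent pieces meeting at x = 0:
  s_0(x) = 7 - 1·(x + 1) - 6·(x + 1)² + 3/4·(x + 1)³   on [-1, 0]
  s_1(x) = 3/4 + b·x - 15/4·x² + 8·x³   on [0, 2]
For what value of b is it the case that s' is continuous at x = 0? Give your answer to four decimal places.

s_0'(x) = -1 - 12·(x + 1) + 9/4·(x + 1)², so s_0'(0) = -43/4. On the right, s_1'(0) = b, so b = -43/4.

-10.7500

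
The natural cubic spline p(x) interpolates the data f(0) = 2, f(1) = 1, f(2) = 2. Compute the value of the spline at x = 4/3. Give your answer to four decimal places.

1.1481

Let M_i = p''(x_i). Step sizes h_i = 1, 1; slopes of the chords Δ_i = (y_(i+1) - y_i)/h_i = -1, 1.
  1·M_0 + 4·M_1 + 1·M_2 = 6(Δ_1 - Δ_0) = 12
Natural end conditions: M_0 = M_2 = 0.
Forward elimination and back-substitution give M_0 = 0, M_1 = 3, M_2 = 0.
On [1, 2], p(x) = 1 + 0·(x - 1) + 3/2·(x - 1)² - 1/2·(x - 1)³.
With (x - 1) = 1/3: p(4/3) = 31/27.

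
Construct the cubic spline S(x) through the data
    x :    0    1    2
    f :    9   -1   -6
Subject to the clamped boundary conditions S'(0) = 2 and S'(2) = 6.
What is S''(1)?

11

With M_i denoting the second derivative at x_i, h_i = 1, 1, and Δ_i = (y_(i+1) − y_i)/h_i = -10, -5:
  1·M_0 + 4·M_1 + 1·M_2 = 6(Δ_1 - Δ_0) = 30
Clamped end conditions give two more equations: 2h_0·M_0 + h_0·M_1 = 6(Δ_0 - S'(0)) = -72 and h_1·M_1 + 2h_1·M_2 = 6(S'(2) - Δ_1) = 66.
Solving: M_0 = -83/2, M_1 = 11, M_2 = 55/2.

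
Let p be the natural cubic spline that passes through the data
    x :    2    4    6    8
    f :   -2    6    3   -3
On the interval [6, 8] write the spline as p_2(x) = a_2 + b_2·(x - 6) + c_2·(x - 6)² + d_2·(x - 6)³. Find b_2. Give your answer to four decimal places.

Let M_i = p''(x_i). Step sizes h_i = 2, 2, 2; slopes of the chords Δ_i = (y_(i+1) - y_i)/h_i = 4, -3/2, -3.
  2·M_0 + 8·M_1 + 2·M_2 = 6(Δ_1 - Δ_0) = -33
  2·M_1 + 8·M_2 + 2·M_3 = 6(Δ_2 - Δ_1) = -9
Natural end conditions: M_0 = M_3 = 0.
Hence M_0 = 0, M_1 = -41/10, M_2 = -1/10, M_3 = 0.
On [6, 8], with p_2(x) = a_2 + b_2·(x - 6) + c_2·(x - 6)² + d_2·(x - 6)³: c_2 = M_2/2 = -1/20, d_2 = (M_3 - M_2)/(6h_2) = 1/120, b_2 = Δ_2 - h_2(2M_2 + M_3)/6 = -44/15.

-2.9333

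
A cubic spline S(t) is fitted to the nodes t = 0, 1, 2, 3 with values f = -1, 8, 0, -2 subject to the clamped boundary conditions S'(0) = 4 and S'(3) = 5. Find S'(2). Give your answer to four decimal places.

-9.2667

Put M_i = S'' at the i-th knot. Here h = (1, 1, 1) and Δ = (9, -8, -2), so the interior equations h_(i-1)·M_(i-1) + 2(h_(i-1)+h_i)·M_i + h_i·M_(i+1) = 6(Δ_i − Δ_(i-1)) read
  1·M_0 + 4·M_1 + 1·M_2 = 6(Δ_1 - Δ_0) = -102
  1·M_1 + 4·M_2 + 1·M_3 = 6(Δ_2 - Δ_1) = 36
Clamped end conditions give two more equations: 2h_0·M_0 + h_0·M_1 = 6(Δ_0 - S'(0)) = 30 and h_2·M_2 + 2h_2·M_3 = 6(S'(3) - Δ_2) = 42.
Forward elimination and back-substitution give M_0 = 508/15, M_1 = -566/15, M_2 = 226/15, M_3 = 202/15.
On [2, 3], S'(t) = b_2 + 2c_2·(t - 2) + 3d_2·(t - 2)² with b_2 = Δ_2 - h_2(2M_2 + M_3)/6 = -139/15, c_2 = M_2/2 = 113/15, d_2 = (M_3 - M_2)/(6h_2) = -4/15. So S'(2) = -139/15.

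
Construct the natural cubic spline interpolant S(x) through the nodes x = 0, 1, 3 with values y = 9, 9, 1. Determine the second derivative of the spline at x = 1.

-4

Let M_i = S''(x_i). Step sizes h_i = 1, 2; slopes of the chords Δ_i = (y_(i+1) - y_i)/h_i = 0, -4.
  1·M_0 + 6·M_1 + 2·M_2 = 6(Δ_1 - Δ_0) = -24
Natural end conditions: M_0 = M_2 = 0.
Solving the tridiagonal system: M_0 = 0, M_1 = -4, M_2 = 0.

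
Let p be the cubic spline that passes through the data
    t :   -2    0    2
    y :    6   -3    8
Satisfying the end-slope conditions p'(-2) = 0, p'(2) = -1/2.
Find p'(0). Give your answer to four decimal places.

With σ_i denoting the second derivative at x_i, h_i = 2, 2, and Δ_i = (y_(i+1) − y_i)/h_i = -9/2, 11/2:
  2·σ_0 + 8·σ_1 + 2·σ_2 = 6(Δ_1 - Δ_0) = 60
Clamped end conditions give two more equations: 2h_0·σ_0 + h_0·σ_1 = 6(Δ_0 - p'(-2)) = -27 and h_1·σ_1 + 2h_1·σ_2 = 6(p'(2) - Δ_1) = -36.
Solving the tridiagonal system: σ_0 = -115/8, σ_1 = 61/4, σ_2 = -133/8.
On [0, 2], p'(t) = b_1 + 2c_1·t + 3d_1·t² with b_1 = Δ_1 - h_1(2σ_1 + σ_2)/6 = 7/8, c_1 = σ_1/2 = 61/8, d_1 = (σ_2 - σ_1)/(6h_1) = -85/32. So p'(0) = 7/8.

0.8750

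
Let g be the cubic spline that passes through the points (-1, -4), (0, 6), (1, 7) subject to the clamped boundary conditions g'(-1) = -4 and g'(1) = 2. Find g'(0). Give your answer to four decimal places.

Put m_i = g'' at the i-th knot. Here h = (1, 1) and Δ = (10, 1), so the interior equations h_(i-1)·m_(i-1) + 2(h_(i-1)+h_i)·m_i + h_i·m_(i+1) = 6(Δ_i − Δ_(i-1)) read
  1·m_0 + 4·m_1 + 1·m_2 = 6(Δ_1 - Δ_0) = -54
Clamped end conditions give two more equations: 2h_0·m_0 + h_0·m_1 = 6(Δ_0 - g'(-1)) = 84 and h_1·m_1 + 2h_1·m_2 = 6(g'(1) - Δ_1) = 6.
Solving: m_0 = 117/2, m_1 = -33, m_2 = 39/2.
On [0, 1], g'(x) = b_1 + 2c_1·x + 3d_1·x² with b_1 = Δ_1 - h_1(2m_1 + m_2)/6 = 35/4, c_1 = m_1/2 = -33/2, d_1 = (m_2 - m_1)/(6h_1) = 35/4. So g'(0) = 35/4.

8.7500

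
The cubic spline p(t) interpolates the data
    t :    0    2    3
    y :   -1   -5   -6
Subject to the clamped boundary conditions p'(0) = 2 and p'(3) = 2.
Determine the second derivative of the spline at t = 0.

-7

With m_i denoting the second derivative at x_i, h_i = 2, 1, and Δ_i = (y_(i+1) − y_i)/h_i = -2, -1:
  2·m_0 + 6·m_1 + 1·m_2 = 6(Δ_1 - Δ_0) = 6
Clamped end conditions give two more equations: 2h_0·m_0 + h_0·m_1 = 6(Δ_0 - p'(0)) = -24 and h_1·m_1 + 2h_1·m_2 = 6(p'(3) - Δ_1) = 18.
Hence m_0 = -7, m_1 = 2, m_2 = 8.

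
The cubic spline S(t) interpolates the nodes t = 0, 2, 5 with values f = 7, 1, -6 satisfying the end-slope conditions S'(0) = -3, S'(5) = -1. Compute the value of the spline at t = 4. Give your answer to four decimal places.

-4.4074

With σ_i denoting the second derivative at x_i, h_i = 2, 3, and Δ_i = (y_(i+1) − y_i)/h_i = -3, -7/3:
  2·σ_0 + 10·σ_1 + 3·σ_2 = 6(Δ_1 - Δ_0) = 4
Clamped end conditions give two more equations: 2h_0·σ_0 + h_0·σ_1 = 6(Δ_0 - S'(0)) = 0 and h_1·σ_1 + 2h_1·σ_2 = 6(S'(5) - Δ_1) = 8.
Solving: σ_0 = 0, σ_1 = 0, σ_2 = 4/3.
On [2, 5], S(t) = 1 - 3·(t - 2) + 0·(t - 2)² + 2/27·(t - 2)³.
With (t - 2) = 2: S(4) = -119/27.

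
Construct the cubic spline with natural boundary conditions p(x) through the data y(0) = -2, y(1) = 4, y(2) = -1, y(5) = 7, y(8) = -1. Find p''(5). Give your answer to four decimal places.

Write M_i for p''(x_i). With h_i = 1, 1, 3, 3 and divided differences Δ_i = 6, -5, 8/3, -8/3, the continuity of p' gives the tridiagonal system
  1·M_0 + 4·M_1 + 1·M_2 = 6(Δ_1 - Δ_0) = -66
  1·M_1 + 8·M_2 + 3·M_3 = 6(Δ_2 - Δ_1) = 46
  3·M_2 + 12·M_3 + 3·M_4 = 6(Δ_3 - Δ_2) = -32
Natural end conditions: M_0 = M_4 = 0.
Solving the tridiagonal system: M_0 = 0, M_1 = -1065/56, M_2 = 141/14, M_3 = -871/168, M_4 = 0.

-5.1845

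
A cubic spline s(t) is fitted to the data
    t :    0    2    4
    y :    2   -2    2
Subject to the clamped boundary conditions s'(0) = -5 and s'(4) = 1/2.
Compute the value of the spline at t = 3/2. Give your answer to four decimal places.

-2.1602

Let M_i = s''(x_i). Step sizes h_i = 2, 2; slopes of the chords Δ_i = (y_(i+1) - y_i)/h_i = -2, 2.
  2·M_0 + 8·M_1 + 2·M_2 = 6(Δ_1 - Δ_0) = 24
Clamped end conditions give two more equations: 2h_0·M_0 + h_0·M_1 = 6(Δ_0 - s'(0)) = 18 and h_1·M_1 + 2h_1·M_2 = 6(s'(4) - Δ_1) = -9.
Hence M_0 = 23/8, M_1 = 13/4, M_2 = -31/8.
On [0, 2], s(t) = 2 - 5·t + 23/16·t² + 1/32·t³.
With t = 3/2: s(3/2) = -553/256.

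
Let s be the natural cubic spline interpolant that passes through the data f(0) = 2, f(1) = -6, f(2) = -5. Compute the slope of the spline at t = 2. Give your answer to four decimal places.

3.2500

Let m_i = s''(x_i). Step sizes h_i = 1, 1; slopes of the chords Δ_i = (y_(i+1) - y_i)/h_i = -8, 1.
  1·m_0 + 4·m_1 + 1·m_2 = 6(Δ_1 - Δ_0) = 54
Natural end conditions: m_0 = m_2 = 0.
Solving the tridiagonal system: m_0 = 0, m_1 = 27/2, m_2 = 0.
On [1, 2], s'(t) = b_1 + 2c_1·(t - 1) + 3d_1·(t - 1)² with b_1 = Δ_1 - h_1(2m_1 + m_2)/6 = -7/2, c_1 = m_1/2 = 27/4, d_1 = (m_2 - m_1)/(6h_1) = -9/4. So s'(2) = 13/4.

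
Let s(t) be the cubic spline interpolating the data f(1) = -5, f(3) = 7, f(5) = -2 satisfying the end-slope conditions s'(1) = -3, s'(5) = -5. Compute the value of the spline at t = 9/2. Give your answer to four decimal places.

Put M_i = s'' at the i-th knot. Here h = (2, 2) and Δ = (6, -9/2), so the interior equations h_(i-1)·M_(i-1) + 2(h_(i-1)+h_i)·M_i + h_i·M_(i+1) = 6(Δ_i − Δ_(i-1)) read
  2·M_0 + 8·M_1 + 2·M_2 = 6(Δ_1 - Δ_0) = -63
Clamped end conditions give two more equations: 2h_0·M_0 + h_0·M_1 = 6(Δ_0 - s'(1)) = 54 and h_1·M_1 + 2h_1·M_2 = 6(s'(5) - Δ_1) = -3.
Forward elimination and back-substitution give M_0 = 167/8, M_1 = -59/4, M_2 = 53/8.
On [3, 5], s(t) = 7 + 25/8·(t - 3) - 59/8·(t - 3)² + 57/32·(t - 3)³.
With (t - 3) = 3/2: s(9/2) = 283/256.

1.1055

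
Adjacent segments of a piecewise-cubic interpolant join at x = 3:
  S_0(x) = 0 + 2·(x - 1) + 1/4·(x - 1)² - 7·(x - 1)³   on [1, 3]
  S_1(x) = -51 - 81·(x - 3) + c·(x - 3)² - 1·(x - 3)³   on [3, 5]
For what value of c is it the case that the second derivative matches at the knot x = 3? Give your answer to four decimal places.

-41.7500

S_0''(x) = 1/2 - 42·(x - 1), so S_0''(3) = -167/2. On the right, S_1''(3) = 2c, so c = -167/4.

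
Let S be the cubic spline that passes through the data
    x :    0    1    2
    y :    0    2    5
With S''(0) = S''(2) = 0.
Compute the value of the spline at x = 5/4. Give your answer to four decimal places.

2.6680

Put M_i = S'' at the i-th knot. Here h = (1, 1) and Δ = (2, 3), so the interior equations h_(i-1)·M_(i-1) + 2(h_(i-1)+h_i)·M_i + h_i·M_(i+1) = 6(Δ_i − Δ_(i-1)) read
  1·M_0 + 4·M_1 + 1·M_2 = 6(Δ_1 - Δ_0) = 6
Natural end conditions: M_0 = M_2 = 0.
Hence M_0 = 0, M_1 = 3/2, M_2 = 0.
On [1, 2], S(x) = 2 + 5/2·(x - 1) + 3/4·(x - 1)² - 1/4·(x - 1)³.
With (x - 1) = 1/4: S(5/4) = 683/256.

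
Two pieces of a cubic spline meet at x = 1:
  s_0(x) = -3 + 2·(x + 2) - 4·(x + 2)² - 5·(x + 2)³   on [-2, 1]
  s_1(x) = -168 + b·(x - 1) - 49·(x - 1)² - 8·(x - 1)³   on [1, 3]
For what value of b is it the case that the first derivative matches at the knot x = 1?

-157

s_0'(x) = 2 - 8·(x + 2) - 15·(x + 2)², so s_0'(1) = -157. On the right, s_1'(1) = b, so b = -157.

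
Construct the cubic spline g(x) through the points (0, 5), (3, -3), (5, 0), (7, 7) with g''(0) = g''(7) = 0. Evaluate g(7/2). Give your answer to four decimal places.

With σ_i denoting the second derivative at x_i, h_i = 3, 2, 2, and Δ_i = (y_(i+1) − y_i)/h_i = -8/3, 3/2, 7/2:
  3·σ_0 + 10·σ_1 + 2·σ_2 = 6(Δ_1 - Δ_0) = 25
  2·σ_1 + 8·σ_2 + 2·σ_3 = 6(Δ_2 - Δ_1) = 12
Natural end conditions: σ_0 = σ_3 = 0.
Solving the tridiagonal system: σ_0 = 0, σ_1 = 44/19, σ_2 = 35/38, σ_3 = 0.
On [3, 5], g(x) = -3 - 20/57·(x - 3) + 22/19·(x - 3)² - 53/456·(x - 3)³.
With (x - 3) = 1/2: g(7/2) = -3527/1216.

-2.9005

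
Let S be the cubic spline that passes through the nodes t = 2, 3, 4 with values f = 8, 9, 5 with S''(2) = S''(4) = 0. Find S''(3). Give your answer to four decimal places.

-7.5000

Let m_i = S''(x_i). Step sizes h_i = 1, 1; slopes of the chords Δ_i = (y_(i+1) - y_i)/h_i = 1, -4.
  1·m_0 + 4·m_1 + 1·m_2 = 6(Δ_1 - Δ_0) = -30
Natural end conditions: m_0 = m_2 = 0.
Forward elimination and back-substitution give m_0 = 0, m_1 = -15/2, m_2 = 0.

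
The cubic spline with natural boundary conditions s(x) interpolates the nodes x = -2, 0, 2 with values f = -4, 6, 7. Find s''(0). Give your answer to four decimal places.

-3.3750

Let m_i = s''(x_i). Step sizes h_i = 2, 2; slopes of the chords Δ_i = (y_(i+1) - y_i)/h_i = 5, 1/2.
  2·m_0 + 8·m_1 + 2·m_2 = 6(Δ_1 - Δ_0) = -27
Natural end conditions: m_0 = m_2 = 0.
Solving the tridiagonal system: m_0 = 0, m_1 = -27/8, m_2 = 0.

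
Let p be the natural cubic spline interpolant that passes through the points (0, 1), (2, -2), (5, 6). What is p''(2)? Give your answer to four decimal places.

2.5000

Write m_i for p''(x_i). With h_i = 2, 3 and divided differences Δ_i = -3/2, 8/3, the continuity of p' gives the tridiagonal system
  2·m_0 + 10·m_1 + 3·m_2 = 6(Δ_1 - Δ_0) = 25
Natural end conditions: m_0 = m_2 = 0.
Forward elimination and back-substitution give m_0 = 0, m_1 = 5/2, m_2 = 0.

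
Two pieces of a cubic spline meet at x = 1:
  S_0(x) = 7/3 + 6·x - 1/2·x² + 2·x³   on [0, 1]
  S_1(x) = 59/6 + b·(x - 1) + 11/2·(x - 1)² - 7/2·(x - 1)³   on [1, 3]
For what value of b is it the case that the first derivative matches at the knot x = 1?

S_0'(x) = 6 - 1·x + 6·x², so S_0'(1) = 11. On the right, S_1'(1) = b, so b = 11.

11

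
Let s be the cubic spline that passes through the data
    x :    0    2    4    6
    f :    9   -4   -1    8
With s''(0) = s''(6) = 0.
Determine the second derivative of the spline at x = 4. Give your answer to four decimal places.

Put M_i = s'' at the i-th knot. Here h = (2, 2, 2) and Δ = (-13/2, 3/2, 9/2), so the interior equations h_(i-1)·M_(i-1) + 2(h_(i-1)+h_i)·M_i + h_i·M_(i+1) = 6(Δ_i − Δ_(i-1)) read
  2·M_0 + 8·M_1 + 2·M_2 = 6(Δ_1 - Δ_0) = 48
  2·M_1 + 8·M_2 + 2·M_3 = 6(Δ_2 - Δ_1) = 18
Natural end conditions: M_0 = M_3 = 0.
Forward elimination and back-substitution give M_0 = 0, M_1 = 29/5, M_2 = 4/5, M_3 = 0.

0.8000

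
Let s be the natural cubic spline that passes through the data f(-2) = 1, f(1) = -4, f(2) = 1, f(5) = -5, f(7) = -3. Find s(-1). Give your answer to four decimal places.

-3.3063

With M_i denoting the second derivative at x_i, h_i = 3, 1, 3, 2, and Δ_i = (y_(i+1) − y_i)/h_i = -5/3, 5, -2, 1:
  3·M_0 + 8·M_1 + 1·M_2 = 6(Δ_1 - Δ_0) = 40
  1·M_1 + 8·M_2 + 3·M_3 = 6(Δ_2 - Δ_1) = -42
  3·M_2 + 10·M_3 + 2·M_4 = 6(Δ_3 - Δ_2) = 18
Natural end conditions: M_0 = M_4 = 0.
Forward elimination and back-substitution give M_0 = 0, M_1 = 1657/279, M_2 = -2096/279, M_3 = 377/93, M_4 = 0.
On [-2, 1], s(t) = 1 - 2587/558·(t + 2) + 0·(t + 2)² + 1657/5022·(t + 2)³.
With (t + 2) = 1: s(-1) = -8302/2511.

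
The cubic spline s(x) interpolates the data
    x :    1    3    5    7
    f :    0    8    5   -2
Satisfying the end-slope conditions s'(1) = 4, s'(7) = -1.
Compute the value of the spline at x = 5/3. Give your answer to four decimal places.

2.9827

Put m_i = s'' at the i-th knot. Here h = (2, 2, 2) and Δ = (4, -3/2, -7/2), so the interior equations h_(i-1)·m_(i-1) + 2(h_(i-1)+h_i)·m_i + h_i·m_(i+1) = 6(Δ_i − Δ_(i-1)) read
  2·m_0 + 8·m_1 + 2·m_2 = 6(Δ_1 - Δ_0) = -33
  2·m_1 + 8·m_2 + 2·m_3 = 6(Δ_2 - Δ_1) = -12
Clamped end conditions give two more equations: 2h_0·m_0 + h_0·m_1 = 6(Δ_0 - s'(1)) = 0 and h_2·m_2 + 2h_2·m_3 = 6(s'(7) - Δ_2) = 15.
Solving: m_0 = 32/15, m_1 = -64/15, m_2 = -47/30, m_3 = 68/15.
On [1, 3], s(x) = 0 + 4·(x - 1) + 16/15·(x - 1)² - 8/15·(x - 1)³.
With (x - 1) = 2/3: s(5/3) = 1208/405.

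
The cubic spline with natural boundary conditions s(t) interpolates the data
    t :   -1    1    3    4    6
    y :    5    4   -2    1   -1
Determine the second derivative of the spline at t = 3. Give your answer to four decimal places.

With M_i denoting the second derivative at x_i, h_i = 2, 2, 1, 2, and Δ_i = (y_(i+1) − y_i)/h_i = -1/2, -3, 3, -1:
  2·M_0 + 8·M_1 + 2·M_2 = 6(Δ_1 - Δ_0) = -15
  2·M_1 + 6·M_2 + 1·M_3 = 6(Δ_2 - Δ_1) = 36
  1·M_2 + 6·M_3 + 2·M_4 = 6(Δ_3 - Δ_2) = -24
Natural end conditions: M_0 = M_4 = 0.
Solving the tridiagonal system: M_0 = 0, M_1 = -1005/256, M_2 = 525/64, M_3 = -687/128, M_4 = 0.

8.2031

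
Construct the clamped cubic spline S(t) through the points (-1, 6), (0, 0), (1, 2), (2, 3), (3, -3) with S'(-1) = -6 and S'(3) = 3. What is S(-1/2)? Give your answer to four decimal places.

2.5714

Write M_i for S''(x_i). With h_i = 1, 1, 1, 1 and divided differences Δ_i = -6, 2, 1, -6, the continuity of S' gives the tridiagonal system
  1·M_0 + 4·M_1 + 1·M_2 = 6(Δ_1 - Δ_0) = 48
  1·M_1 + 4·M_2 + 1·M_3 = 6(Δ_2 - Δ_1) = -6
  1·M_2 + 4·M_3 + 1·M_4 = 6(Δ_3 - Δ_2) = -42
Clamped end conditions give two more equations: 2h_0·M_0 + h_0·M_1 = 6(Δ_0 - S'(-1)) = 0 and h_3·M_3 + 2h_3·M_4 = 6(S'(3) - Δ_3) = 54.
Solving the tridiagonal system: M_0 = -48/7, M_1 = 96/7, M_2 = 0, M_3 = -138/7, M_4 = 258/7.
On [-1, 0], S(t) = 6 - 6·(t + 1) - 24/7·(t + 1)² + 24/7·(t + 1)³.
With (t + 1) = 1/2: S(-1/2) = 18/7.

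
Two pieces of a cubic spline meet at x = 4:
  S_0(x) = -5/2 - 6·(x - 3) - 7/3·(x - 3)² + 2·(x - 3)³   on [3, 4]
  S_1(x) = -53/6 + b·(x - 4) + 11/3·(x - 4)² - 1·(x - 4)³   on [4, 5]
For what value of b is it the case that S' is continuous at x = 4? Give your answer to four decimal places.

S_0'(x) = -6 - 14/3·(x - 3) + 6·(x - 3)², so S_0'(4) = -14/3. On the right, S_1'(4) = b, so b = -14/3.

-4.6667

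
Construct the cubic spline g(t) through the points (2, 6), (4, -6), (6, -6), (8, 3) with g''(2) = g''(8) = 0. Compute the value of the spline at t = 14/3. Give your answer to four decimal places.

-7.4370

Put m_i = g'' at the i-th knot. Here h = (2, 2, 2) and Δ = (-6, 0, 9/2), so the interior equations h_(i-1)·m_(i-1) + 2(h_(i-1)+h_i)·m_i + h_i·m_(i+1) = 6(Δ_i − Δ_(i-1)) read
  2·m_0 + 8·m_1 + 2·m_2 = 6(Δ_1 - Δ_0) = 36
  2·m_1 + 8·m_2 + 2·m_3 = 6(Δ_2 - Δ_1) = 27
Natural end conditions: m_0 = m_3 = 0.
Forward elimination and back-substitution give m_0 = 0, m_1 = 39/10, m_2 = 12/5, m_3 = 0.
On [4, 6], g(t) = -6 - 17/5·(t - 4) + 39/20·(t - 4)² - 1/8·(t - 4)³.
With (t - 4) = 2/3: g(14/3) = -1004/135.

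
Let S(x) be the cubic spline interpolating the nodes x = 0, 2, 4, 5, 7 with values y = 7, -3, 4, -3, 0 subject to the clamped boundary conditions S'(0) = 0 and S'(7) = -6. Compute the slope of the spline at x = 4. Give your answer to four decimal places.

-3.9098

With M_i denoting the second derivative at x_i, h_i = 2, 2, 1, 2, and Δ_i = (y_(i+1) − y_i)/h_i = -5, 7/2, -7, 3/2:
  2·M_0 + 8·M_1 + 2·M_2 = 6(Δ_1 - Δ_0) = 51
  2·M_1 + 6·M_2 + 1·M_3 = 6(Δ_2 - Δ_1) = -63
  1·M_2 + 6·M_3 + 2·M_4 = 6(Δ_3 - Δ_2) = 51
Clamped end conditions give two more equations: 2h_0·M_0 + h_0·M_1 = 6(Δ_0 - S'(0)) = -30 and h_3·M_3 + 2h_3·M_4 = 6(S'(7) - Δ_3) = -45.
Solving the tridiagonal system: M_0 = -906/61, M_1 = 897/61, M_2 = -2253/122, M_3 = 1122/61, M_4 = -4989/244.
On [4, 5], S'(x) = b_2 + 2c_2·(x - 4) + 3d_2·(x - 4)² with b_2 = Δ_2 - h_2(2M_2 + M_3)/6 = -477/122, c_2 = M_2/2 = -2253/244, d_2 = (M_3 - M_2)/(6h_2) = 1499/244. So S'(4) = -477/122.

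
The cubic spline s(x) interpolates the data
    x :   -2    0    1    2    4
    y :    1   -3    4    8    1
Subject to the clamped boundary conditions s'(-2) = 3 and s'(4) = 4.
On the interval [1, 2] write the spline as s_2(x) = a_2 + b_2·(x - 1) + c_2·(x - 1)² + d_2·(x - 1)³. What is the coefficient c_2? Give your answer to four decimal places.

-2.5417

Write σ_i for s''(x_i). With h_i = 2, 1, 1, 2 and divided differences Δ_i = -2, 7, 4, -7/2, the continuity of s' gives the tridiagonal system
  2·σ_0 + 6·σ_1 + 1·σ_2 = 6(Δ_1 - Δ_0) = 54
  1·σ_1 + 4·σ_2 + 1·σ_3 = 6(Δ_2 - Δ_1) = -18
  1·σ_2 + 6·σ_3 + 2·σ_4 = 6(Δ_3 - Δ_2) = -45
Clamped end conditions give two more equations: 2h_0·σ_0 + h_0·σ_1 = 6(Δ_0 - s'(-2)) = -30 and h_3·σ_3 + 2h_3·σ_4 = 6(s'(4) - Δ_3) = 45.
Forward elimination and back-substitution give σ_0 = -1789/120, σ_1 = 889/60, σ_2 = -61/12, σ_3 = -749/60, σ_4 = 2099/120.
On [1, 2], with s_2(x) = a_2 + b_2·(x - 1) + c_2·(x - 1)² + d_2·(x - 1)³: c_2 = σ_2/2 = -61/24, d_2 = (σ_3 - σ_2)/(6h_2) = -37/30, b_2 = Δ_2 - h_2(2σ_2 + σ_3)/6 = 311/40.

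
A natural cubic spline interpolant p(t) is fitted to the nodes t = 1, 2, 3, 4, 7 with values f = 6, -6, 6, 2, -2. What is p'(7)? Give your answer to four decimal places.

With σ_i denoting the second derivative at x_i, h_i = 1, 1, 1, 3, and Δ_i = (y_(i+1) − y_i)/h_i = -12, 12, -4, -4/3:
  1·σ_0 + 4·σ_1 + 1·σ_2 = 6(Δ_1 - Δ_0) = 144
  1·σ_1 + 4·σ_2 + 1·σ_3 = 6(Δ_2 - Δ_1) = -96
  1·σ_2 + 8·σ_3 + 3·σ_4 = 6(Δ_3 - Δ_2) = 16
Natural end conditions: σ_0 = σ_4 = 0.
Hence σ_0 = 0, σ_1 = 1312/29, σ_2 = -1072/29, σ_3 = 192/29, σ_4 = 0.
On [4, 7], p'(t) = b_3 + 2c_3·(t - 4) + 3d_3·(t - 4)² with b_3 = Δ_3 - h_3(2σ_3 + σ_4)/6 = -692/87, c_3 = σ_3/2 = 96/29, d_3 = (σ_4 - σ_3)/(6h_3) = -32/87. So p'(7) = 172/87.

1.9770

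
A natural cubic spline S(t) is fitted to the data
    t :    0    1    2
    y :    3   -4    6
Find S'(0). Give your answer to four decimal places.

-11.2500

Put M_i = S'' at the i-th knot. Here h = (1, 1) and Δ = (-7, 10), so the interior equations h_(i-1)·M_(i-1) + 2(h_(i-1)+h_i)·M_i + h_i·M_(i+1) = 6(Δ_i − Δ_(i-1)) read
  1·M_0 + 4·M_1 + 1·M_2 = 6(Δ_1 - Δ_0) = 102
Natural end conditions: M_0 = M_2 = 0.
Solving: M_0 = 0, M_1 = 51/2, M_2 = 0.
On [0, 1], S'(t) = b_0 + 2c_0·t + 3d_0·t² with b_0 = Δ_0 - h_0(2M_0 + M_1)/6 = -45/4, c_0 = M_0/2 = 0, d_0 = (M_1 - M_0)/(6h_0) = 17/4. So S'(0) = -45/4.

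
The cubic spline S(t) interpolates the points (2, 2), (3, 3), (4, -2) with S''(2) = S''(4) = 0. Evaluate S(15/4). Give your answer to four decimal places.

Write M_i for S''(x_i). With h_i = 1, 1 and divided differences Δ_i = 1, -5, the continuity of S' gives the tridiagonal system
  1·M_0 + 4·M_1 + 1·M_2 = 6(Δ_1 - Δ_0) = -36
Natural end conditions: M_0 = M_2 = 0.
Forward elimination and back-substitution give M_0 = 0, M_1 = -9, M_2 = 0.
On [3, 4], S(t) = 3 - 2·(t - 3) - 9/2·(t - 3)² + 3/2·(t - 3)³.
With (t - 3) = 3/4: S(15/4) = -51/128.

-0.3984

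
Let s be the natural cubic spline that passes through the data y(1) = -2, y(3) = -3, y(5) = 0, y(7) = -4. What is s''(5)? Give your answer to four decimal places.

-3.2000

Let m_i = s''(x_i). Step sizes h_i = 2, 2, 2; slopes of the chords Δ_i = (y_(i+1) - y_i)/h_i = -1/2, 3/2, -2.
  2·m_0 + 8·m_1 + 2·m_2 = 6(Δ_1 - Δ_0) = 12
  2·m_1 + 8·m_2 + 2·m_3 = 6(Δ_2 - Δ_1) = -21
Natural end conditions: m_0 = m_3 = 0.
Solving: m_0 = 0, m_1 = 23/10, m_2 = -16/5, m_3 = 0.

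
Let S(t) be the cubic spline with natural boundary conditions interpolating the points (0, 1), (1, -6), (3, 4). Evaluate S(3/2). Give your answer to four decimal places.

With M_i denoting the second derivative at x_i, h_i = 1, 2, and Δ_i = (y_(i+1) − y_i)/h_i = -7, 5:
  1·M_0 + 6·M_1 + 2·M_2 = 6(Δ_1 - Δ_0) = 72
Natural end conditions: M_0 = M_2 = 0.
Solving: M_0 = 0, M_1 = 12, M_2 = 0.
On [1, 3], S(t) = -6 - 3·(t - 1) + 6·(t - 1)² - 1·(t - 1)³.
With (t - 1) = 1/2: S(3/2) = -49/8.

-6.1250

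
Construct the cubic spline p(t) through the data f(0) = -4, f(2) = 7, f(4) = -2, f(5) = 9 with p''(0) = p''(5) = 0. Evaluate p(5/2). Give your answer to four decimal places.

Let M_i = p''(x_i). Step sizes h_i = 2, 2, 1; slopes of the chords Δ_i = (y_(i+1) - y_i)/h_i = 11/2, -9/2, 11.
  2·M_0 + 8·M_1 + 2·M_2 = 6(Δ_1 - Δ_0) = -60
  2·M_1 + 6·M_2 + 1·M_3 = 6(Δ_2 - Δ_1) = 93
Natural end conditions: M_0 = M_3 = 0.
Solving the tridiagonal system: M_0 = 0, M_1 = -273/22, M_2 = 216/11, M_3 = 0.
On [2, 4], p(t) = 7 - 61/22·(t - 2) - 273/44·(t - 2)² + 235/88·(t - 2)³.
With (t - 2) = 1/2: p(5/2) = 3095/704.

4.3963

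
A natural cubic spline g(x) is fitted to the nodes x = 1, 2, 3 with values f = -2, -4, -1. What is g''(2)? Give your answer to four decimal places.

7.5000

Put m_i = g'' at the i-th knot. Here h = (1, 1) and Δ = (-2, 3), so the interior equations h_(i-1)·m_(i-1) + 2(h_(i-1)+h_i)·m_i + h_i·m_(i+1) = 6(Δ_i − Δ_(i-1)) read
  1·m_0 + 4·m_1 + 1·m_2 = 6(Δ_1 - Δ_0) = 30
Natural end conditions: m_0 = m_2 = 0.
Forward elimination and back-substitution give m_0 = 0, m_1 = 15/2, m_2 = 0.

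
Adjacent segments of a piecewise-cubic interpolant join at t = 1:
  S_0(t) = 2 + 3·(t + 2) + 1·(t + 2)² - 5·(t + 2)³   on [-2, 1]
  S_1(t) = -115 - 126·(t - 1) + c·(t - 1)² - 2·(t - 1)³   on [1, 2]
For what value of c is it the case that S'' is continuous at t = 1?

S_0''(t) = 2 - 30·(t + 2), so S_0''(1) = -88. On the right, S_1''(1) = 2c, so c = -44.

-44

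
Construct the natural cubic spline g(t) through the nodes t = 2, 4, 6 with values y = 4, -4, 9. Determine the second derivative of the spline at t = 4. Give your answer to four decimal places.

7.8750

Let σ_i = g''(x_i). Step sizes h_i = 2, 2; slopes of the chords Δ_i = (y_(i+1) - y_i)/h_i = -4, 13/2.
  2·σ_0 + 8·σ_1 + 2·σ_2 = 6(Δ_1 - Δ_0) = 63
Natural end conditions: σ_0 = σ_2 = 0.
Hence σ_0 = 0, σ_1 = 63/8, σ_2 = 0.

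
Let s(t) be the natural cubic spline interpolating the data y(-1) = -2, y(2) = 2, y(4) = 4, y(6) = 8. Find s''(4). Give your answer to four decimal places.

Let σ_i = s''(x_i). Step sizes h_i = 3, 2, 2; slopes of the chords Δ_i = (y_(i+1) - y_i)/h_i = 4/3, 1, 2.
  3·σ_0 + 10·σ_1 + 2·σ_2 = 6(Δ_1 - Δ_0) = -2
  2·σ_1 + 8·σ_2 + 2·σ_3 = 6(Δ_2 - Δ_1) = 6
Natural end conditions: σ_0 = σ_3 = 0.
Forward elimination and back-substitution give σ_0 = 0, σ_1 = -7/19, σ_2 = 16/19, σ_3 = 0.

0.8421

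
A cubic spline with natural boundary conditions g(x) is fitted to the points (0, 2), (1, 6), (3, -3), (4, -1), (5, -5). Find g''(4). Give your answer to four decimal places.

-12.1967

Let M_i = g''(x_i). Step sizes h_i = 1, 2, 1, 1; slopes of the chords Δ_i = (y_(i+1) - y_i)/h_i = 4, -9/2, 2, -4.
  1·M_0 + 6·M_1 + 2·M_2 = 6(Δ_1 - Δ_0) = -51
  2·M_1 + 6·M_2 + 1·M_3 = 6(Δ_2 - Δ_1) = 39
  1·M_2 + 4·M_3 + 1·M_4 = 6(Δ_3 - Δ_2) = -36
Natural end conditions: M_0 = M_4 = 0.
Solving the tridiagonal system: M_0 = 0, M_1 = -1557/122, M_2 = 780/61, M_3 = -744/61, M_4 = 0.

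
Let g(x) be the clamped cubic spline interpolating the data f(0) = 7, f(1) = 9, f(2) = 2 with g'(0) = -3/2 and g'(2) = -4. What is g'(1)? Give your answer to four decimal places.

Put M_i = g'' at the i-th knot. Here h = (1, 1) and Δ = (2, -7), so the interior equations h_(i-1)·M_(i-1) + 2(h_(i-1)+h_i)·M_i + h_i·M_(i+1) = 6(Δ_i − Δ_(i-1)) read
  1·M_0 + 4·M_1 + 1·M_2 = 6(Δ_1 - Δ_0) = -54
Clamped end conditions give two more equations: 2h_0·M_0 + h_0·M_1 = 6(Δ_0 - g'(0)) = 21 and h_1·M_1 + 2h_1·M_2 = 6(g'(2) - Δ_1) = 18.
Solving the tridiagonal system: M_0 = 91/4, M_1 = -49/2, M_2 = 85/4.
On [1, 2], g'(x) = b_1 + 2c_1·(x - 1) + 3d_1·(x - 1)² with b_1 = Δ_1 - h_1(2M_1 + M_2)/6 = -19/8, c_1 = M_1/2 = -49/4, d_1 = (M_2 - M_1)/(6h_1) = 61/8. So g'(1) = -19/8.

-2.3750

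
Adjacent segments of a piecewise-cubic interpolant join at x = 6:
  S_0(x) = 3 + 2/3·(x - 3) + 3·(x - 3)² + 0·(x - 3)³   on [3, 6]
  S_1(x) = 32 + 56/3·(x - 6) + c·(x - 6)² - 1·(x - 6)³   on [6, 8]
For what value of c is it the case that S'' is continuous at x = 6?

3

S_0''(x) = 6 + 0·(x - 3), so S_0''(6) = 6. On the right, S_1''(6) = 2c, so c = 3.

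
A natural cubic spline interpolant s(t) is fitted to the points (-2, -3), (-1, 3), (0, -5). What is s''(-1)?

-21

Put σ_i = s'' at the i-th knot. Here h = (1, 1) and Δ = (6, -8), so the interior equations h_(i-1)·σ_(i-1) + 2(h_(i-1)+h_i)·σ_i + h_i·σ_(i+1) = 6(Δ_i − Δ_(i-1)) read
  1·σ_0 + 4·σ_1 + 1·σ_2 = 6(Δ_1 - Δ_0) = -84
Natural end conditions: σ_0 = σ_2 = 0.
Solving: σ_0 = 0, σ_1 = -21, σ_2 = 0.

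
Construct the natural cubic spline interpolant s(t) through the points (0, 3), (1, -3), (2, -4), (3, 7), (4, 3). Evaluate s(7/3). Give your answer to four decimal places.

Put M_i = s'' at the i-th knot. Here h = (1, 1, 1, 1) and Δ = (-6, -1, 11, -4), so the interior equations h_(i-1)·M_(i-1) + 2(h_(i-1)+h_i)·M_i + h_i·M_(i+1) = 6(Δ_i − Δ_(i-1)) read
  1·M_0 + 4·M_1 + 1·M_2 = 6(Δ_1 - Δ_0) = 30
  1·M_1 + 4·M_2 + 1·M_3 = 6(Δ_2 - Δ_1) = 72
  1·M_2 + 4·M_3 + 1·M_4 = 6(Δ_3 - Δ_2) = -90
Natural end conditions: M_0 = M_4 = 0.
Solving: M_0 = 0, M_1 = 9/7, M_2 = 174/7, M_3 = -201/7, M_4 = 0.
On [2, 3], s(t) = -4 + 15/2·(t - 2) + 87/7·(t - 2)² - 125/14·(t - 2)³.
With (t - 2) = 1/3: s(7/3) = -85/189.

-0.4497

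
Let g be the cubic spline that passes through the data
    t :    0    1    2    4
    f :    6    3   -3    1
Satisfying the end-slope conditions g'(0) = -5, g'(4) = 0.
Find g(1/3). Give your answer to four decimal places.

Let M_i = g''(x_i). Step sizes h_i = 1, 1, 2; slopes of the chords Δ_i = (y_(i+1) - y_i)/h_i = -3, -6, 2.
  1·M_0 + 4·M_1 + 1·M_2 = 6(Δ_1 - Δ_0) = -18
  1·M_1 + 6·M_2 + 2·M_3 = 6(Δ_2 - Δ_1) = 48
Clamped end conditions give two more equations: 2h_0·M_0 + h_0·M_1 = 6(Δ_0 - g'(0)) = 12 and h_2·M_2 + 2h_2·M_3 = 6(g'(4) - Δ_2) = -12.
Hence M_0 = 124/11, M_1 = -116/11, M_2 = 142/11, M_3 = -104/11.
On [0, 1], g(t) = 6 - 5·t + 62/11·t² - 40/11·t³.
With t = 1/3: g(1/3) = 1433/297.

4.8249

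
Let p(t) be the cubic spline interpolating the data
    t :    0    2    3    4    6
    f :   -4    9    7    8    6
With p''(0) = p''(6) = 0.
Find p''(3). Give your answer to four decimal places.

7.7727

Let m_i = p''(x_i). Step sizes h_i = 2, 1, 1, 2; slopes of the chords Δ_i = (y_(i+1) - y_i)/h_i = 13/2, -2, 1, -1.
  2·m_0 + 6·m_1 + 1·m_2 = 6(Δ_1 - Δ_0) = -51
  1·m_1 + 4·m_2 + 1·m_3 = 6(Δ_2 - Δ_1) = 18
  1·m_2 + 6·m_3 + 2·m_4 = 6(Δ_3 - Δ_2) = -12
Natural end conditions: m_0 = m_4 = 0.
Hence m_0 = 0, m_1 = -431/44, m_2 = 171/22, m_3 = -145/44, m_4 = 0.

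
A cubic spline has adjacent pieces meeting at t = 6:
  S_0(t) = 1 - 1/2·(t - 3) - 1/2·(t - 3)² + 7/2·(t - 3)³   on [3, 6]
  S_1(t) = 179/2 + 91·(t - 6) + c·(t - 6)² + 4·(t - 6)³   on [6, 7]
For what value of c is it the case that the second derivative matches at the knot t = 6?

31

S_0''(t) = -1 + 21·(t - 3), so S_0''(6) = 62. On the right, S_1''(6) = 2c, so c = 31.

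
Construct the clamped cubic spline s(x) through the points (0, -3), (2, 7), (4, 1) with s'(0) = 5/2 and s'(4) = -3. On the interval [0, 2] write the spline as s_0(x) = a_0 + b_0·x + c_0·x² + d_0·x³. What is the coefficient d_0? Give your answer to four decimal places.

-1.4688

Let M_i = s''(x_i). Step sizes h_i = 2, 2; slopes of the chords Δ_i = (y_(i+1) - y_i)/h_i = 5, -3.
  2·M_0 + 8·M_1 + 2·M_2 = 6(Δ_1 - Δ_0) = -48
Clamped end conditions give two more equations: 2h_0·M_0 + h_0·M_1 = 6(Δ_0 - s'(0)) = 15 and h_1·M_1 + 2h_1·M_2 = 6(s'(4) - Δ_1) = 0.
Hence M_0 = 67/8, M_1 = -37/4, M_2 = 37/8.
On [0, 2], with s_0(x) = a_0 + b_0·x + c_0·x² + d_0·x³: c_0 = M_0/2 = 67/16, d_0 = (M_1 - M_0)/(6h_0) = -47/32, b_0 = Δ_0 - h_0(2M_0 + M_1)/6 = 5/2.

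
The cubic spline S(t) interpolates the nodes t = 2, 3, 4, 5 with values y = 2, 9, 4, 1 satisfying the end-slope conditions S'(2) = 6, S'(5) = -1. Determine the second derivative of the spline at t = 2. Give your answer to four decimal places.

Write M_i for S''(x_i). With h_i = 1, 1, 1 and divided differences Δ_i = 7, -5, -3, the continuity of S' gives the tridiagonal system
  1·M_0 + 4·M_1 + 1·M_2 = 6(Δ_1 - Δ_0) = -72
  1·M_1 + 4·M_2 + 1·M_3 = 6(Δ_2 - Δ_1) = 12
Clamped end conditions give two more equations: 2h_0·M_0 + h_0·M_1 = 6(Δ_0 - S'(2)) = 6 and h_2·M_2 + 2h_2·M_3 = 6(S'(5) - Δ_2) = 12.
Forward elimination and back-substitution give M_0 = 224/15, M_1 = -358/15, M_2 = 128/15, M_3 = 26/15.

14.9333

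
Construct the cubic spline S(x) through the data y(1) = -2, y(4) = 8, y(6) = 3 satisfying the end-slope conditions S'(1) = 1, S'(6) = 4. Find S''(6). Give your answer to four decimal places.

13.8500

With M_i denoting the second derivative at x_i, h_i = 3, 2, and Δ_i = (y_(i+1) − y_i)/h_i = 10/3, -5/2:
  3·M_0 + 10·M_1 + 2·M_2 = 6(Δ_1 - Δ_0) = -35
Clamped end conditions give two more equations: 2h_0·M_0 + h_0·M_1 = 6(Δ_0 - S'(1)) = 14 and h_1·M_1 + 2h_1·M_2 = 6(S'(6) - Δ_1) = 39.
Solving the tridiagonal system: M_0 = 193/30, M_1 = -41/5, M_2 = 277/20.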